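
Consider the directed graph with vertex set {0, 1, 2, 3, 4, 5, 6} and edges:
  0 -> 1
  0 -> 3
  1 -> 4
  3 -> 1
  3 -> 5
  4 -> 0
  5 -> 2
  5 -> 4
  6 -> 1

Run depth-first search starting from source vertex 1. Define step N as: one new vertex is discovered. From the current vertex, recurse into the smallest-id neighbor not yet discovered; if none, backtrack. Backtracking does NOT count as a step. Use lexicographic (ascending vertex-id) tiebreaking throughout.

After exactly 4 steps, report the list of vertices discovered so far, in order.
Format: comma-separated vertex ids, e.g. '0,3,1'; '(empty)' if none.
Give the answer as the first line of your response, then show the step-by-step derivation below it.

1,4,0,3

step 1: discover 1; path=1; order=1
step 2: discover 4; path=1>4; order=1,4
step 3: discover 0; path=1>4>0; order=1,4,0
step 4: discover 3; path=1>4>0>3; order=1,4,0,3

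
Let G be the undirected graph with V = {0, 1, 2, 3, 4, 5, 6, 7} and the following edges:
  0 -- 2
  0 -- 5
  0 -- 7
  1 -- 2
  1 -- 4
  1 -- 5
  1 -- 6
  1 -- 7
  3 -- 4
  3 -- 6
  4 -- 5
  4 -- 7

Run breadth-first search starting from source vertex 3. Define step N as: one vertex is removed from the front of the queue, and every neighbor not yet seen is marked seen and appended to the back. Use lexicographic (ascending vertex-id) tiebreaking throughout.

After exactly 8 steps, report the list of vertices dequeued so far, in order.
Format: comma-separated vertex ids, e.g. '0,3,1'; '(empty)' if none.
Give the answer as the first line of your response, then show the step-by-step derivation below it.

3,4,6,1,5,7,2,0

step 1: dequeue 3; queue=[4,6]; order=3
step 2: dequeue 4; queue=[6,1,5,7]; order=3,4
step 3: dequeue 6; queue=[1,5,7]; order=3,4,6
step 4: dequeue 1; queue=[5,7,2]; order=3,4,6,1
step 5: dequeue 5; queue=[7,2,0]; order=3,4,6,1,5
step 6: dequeue 7; queue=[2,0]; order=3,4,6,1,5,7
step 7: dequeue 2; queue=[0]; order=3,4,6,1,5,7,2
step 8: dequeue 0; queue=[(empty)]; order=3,4,6,1,5,7,2,0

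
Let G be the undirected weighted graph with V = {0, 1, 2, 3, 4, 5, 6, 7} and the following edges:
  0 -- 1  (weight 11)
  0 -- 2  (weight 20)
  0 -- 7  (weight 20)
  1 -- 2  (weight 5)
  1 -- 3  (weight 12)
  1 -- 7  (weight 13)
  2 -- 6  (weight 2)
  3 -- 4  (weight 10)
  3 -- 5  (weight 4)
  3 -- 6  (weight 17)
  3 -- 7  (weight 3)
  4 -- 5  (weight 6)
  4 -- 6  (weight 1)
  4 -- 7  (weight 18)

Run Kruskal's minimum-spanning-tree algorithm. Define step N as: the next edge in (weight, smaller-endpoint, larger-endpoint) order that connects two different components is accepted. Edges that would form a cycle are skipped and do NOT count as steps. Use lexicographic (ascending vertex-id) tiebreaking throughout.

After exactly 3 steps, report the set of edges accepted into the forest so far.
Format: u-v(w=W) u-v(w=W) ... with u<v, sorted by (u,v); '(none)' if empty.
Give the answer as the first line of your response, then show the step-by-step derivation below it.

2-6(w=2) 3-7(w=3) 4-6(w=1)

step 1: add edge 4-6 (w=1); MST = {4-6(w=1)}
step 2: add edge 2-6 (w=2); MST = {2-6(w=2) 4-6(w=1)}
step 3: add edge 3-7 (w=3); MST = {2-6(w=2) 3-7(w=3) 4-6(w=1)}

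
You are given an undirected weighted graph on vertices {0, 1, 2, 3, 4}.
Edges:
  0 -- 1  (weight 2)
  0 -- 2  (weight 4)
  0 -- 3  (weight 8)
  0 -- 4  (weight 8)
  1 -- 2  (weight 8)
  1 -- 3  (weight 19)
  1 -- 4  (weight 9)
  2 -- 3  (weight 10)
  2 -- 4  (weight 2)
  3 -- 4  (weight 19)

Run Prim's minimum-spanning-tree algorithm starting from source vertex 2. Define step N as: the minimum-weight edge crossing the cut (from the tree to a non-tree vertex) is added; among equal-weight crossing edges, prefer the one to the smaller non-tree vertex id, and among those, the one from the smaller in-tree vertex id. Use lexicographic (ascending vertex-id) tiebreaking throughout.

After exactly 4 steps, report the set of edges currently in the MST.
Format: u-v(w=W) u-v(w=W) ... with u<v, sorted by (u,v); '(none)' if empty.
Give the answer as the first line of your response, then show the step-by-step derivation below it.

0-1(w=2) 0-2(w=4) 0-3(w=8) 2-4(w=2)

step 1: add edge 2-4 (w=2); MST = {2-4(w=2)}
step 2: add edge 0-2 (w=4); MST = {0-2(w=4) 2-4(w=2)}
step 3: add edge 0-1 (w=2); MST = {0-1(w=2) 0-2(w=4) 2-4(w=2)}
step 4: add edge 0-3 (w=8); MST = {0-1(w=2) 0-2(w=4) 0-3(w=8) 2-4(w=2)}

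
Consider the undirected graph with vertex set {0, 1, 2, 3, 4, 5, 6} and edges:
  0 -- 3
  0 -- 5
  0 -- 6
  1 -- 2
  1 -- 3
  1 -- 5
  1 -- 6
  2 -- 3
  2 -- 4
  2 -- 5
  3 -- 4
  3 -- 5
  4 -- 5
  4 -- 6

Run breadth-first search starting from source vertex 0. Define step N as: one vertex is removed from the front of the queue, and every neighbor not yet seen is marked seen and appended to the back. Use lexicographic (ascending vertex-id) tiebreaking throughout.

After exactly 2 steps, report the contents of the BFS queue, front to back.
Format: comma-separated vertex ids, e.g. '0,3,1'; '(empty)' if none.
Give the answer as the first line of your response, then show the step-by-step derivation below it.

5,6,1,2,4

step 1: dequeue 0; queue=[3,5,6]; order=0
step 2: dequeue 3; queue=[5,6,1,2,4]; order=0,3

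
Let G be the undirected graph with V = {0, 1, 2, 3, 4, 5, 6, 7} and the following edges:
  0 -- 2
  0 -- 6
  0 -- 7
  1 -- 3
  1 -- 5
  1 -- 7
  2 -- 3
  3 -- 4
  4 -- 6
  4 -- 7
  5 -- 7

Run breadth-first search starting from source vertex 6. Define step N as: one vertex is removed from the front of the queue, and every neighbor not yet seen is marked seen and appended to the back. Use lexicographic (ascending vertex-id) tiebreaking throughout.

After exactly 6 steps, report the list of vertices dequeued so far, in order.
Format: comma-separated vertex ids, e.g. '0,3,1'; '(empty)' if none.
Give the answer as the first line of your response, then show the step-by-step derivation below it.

6,0,4,2,7,3

step 1: dequeue 6; queue=[0,4]; order=6
step 2: dequeue 0; queue=[4,2,7]; order=6,0
step 3: dequeue 4; queue=[2,7,3]; order=6,0,4
step 4: dequeue 2; queue=[7,3]; order=6,0,4,2
step 5: dequeue 7; queue=[3,1,5]; order=6,0,4,2,7
step 6: dequeue 3; queue=[1,5]; order=6,0,4,2,7,3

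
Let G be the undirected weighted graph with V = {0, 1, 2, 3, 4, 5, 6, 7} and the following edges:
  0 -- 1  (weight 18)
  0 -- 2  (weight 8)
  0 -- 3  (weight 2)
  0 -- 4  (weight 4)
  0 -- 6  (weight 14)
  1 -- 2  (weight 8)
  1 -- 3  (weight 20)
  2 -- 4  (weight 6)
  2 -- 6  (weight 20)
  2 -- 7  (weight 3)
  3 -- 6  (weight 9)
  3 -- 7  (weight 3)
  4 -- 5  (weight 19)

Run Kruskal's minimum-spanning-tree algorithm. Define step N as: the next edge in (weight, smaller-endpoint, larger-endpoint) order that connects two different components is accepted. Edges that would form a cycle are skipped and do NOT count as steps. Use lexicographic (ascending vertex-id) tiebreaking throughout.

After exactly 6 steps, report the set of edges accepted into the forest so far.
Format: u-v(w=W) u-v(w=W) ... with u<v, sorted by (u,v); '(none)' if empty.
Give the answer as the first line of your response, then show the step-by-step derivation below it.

0-3(w=2) 0-4(w=4) 1-2(w=8) 2-7(w=3) 3-6(w=9) 3-7(w=3)

step 1: add edge 0-3 (w=2); MST = {0-3(w=2)}
step 2: add edge 2-7 (w=3); MST = {0-3(w=2) 2-7(w=3)}
step 3: add edge 3-7 (w=3); MST = {0-3(w=2) 2-7(w=3) 3-7(w=3)}
step 4: add edge 0-4 (w=4); MST = {0-3(w=2) 0-4(w=4) 2-7(w=3) 3-7(w=3)}
step 5: add edge 1-2 (w=8); MST = {0-3(w=2) 0-4(w=4) 1-2(w=8) 2-7(w=3) 3-7(w=3)}
step 6: add edge 3-6 (w=9); MST = {0-3(w=2) 0-4(w=4) 1-2(w=8) 2-7(w=3) 3-6(w=9) 3-7(w=3)}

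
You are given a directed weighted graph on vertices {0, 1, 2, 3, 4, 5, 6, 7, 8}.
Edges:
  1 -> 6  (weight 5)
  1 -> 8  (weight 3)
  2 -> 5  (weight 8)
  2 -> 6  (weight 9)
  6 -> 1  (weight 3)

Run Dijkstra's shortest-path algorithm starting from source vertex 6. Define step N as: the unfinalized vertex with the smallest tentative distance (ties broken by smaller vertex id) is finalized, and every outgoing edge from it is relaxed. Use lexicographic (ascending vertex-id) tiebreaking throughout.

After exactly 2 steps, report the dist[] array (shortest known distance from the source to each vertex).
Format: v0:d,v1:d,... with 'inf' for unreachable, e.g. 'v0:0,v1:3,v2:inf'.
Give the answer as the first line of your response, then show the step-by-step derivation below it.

v0:inf,v1:3,v2:inf,v3:inf,v4:inf,v5:inf,v6:0,v7:inf,v8:6

step 1: dist = v0:inf,v1:3,v2:inf,v3:inf,v4:inf,v5:inf,v6:0,v7:inf,v8:inf
step 2: dist = v0:inf,v1:3,v2:inf,v3:inf,v4:inf,v5:inf,v6:0,v7:inf,v8:6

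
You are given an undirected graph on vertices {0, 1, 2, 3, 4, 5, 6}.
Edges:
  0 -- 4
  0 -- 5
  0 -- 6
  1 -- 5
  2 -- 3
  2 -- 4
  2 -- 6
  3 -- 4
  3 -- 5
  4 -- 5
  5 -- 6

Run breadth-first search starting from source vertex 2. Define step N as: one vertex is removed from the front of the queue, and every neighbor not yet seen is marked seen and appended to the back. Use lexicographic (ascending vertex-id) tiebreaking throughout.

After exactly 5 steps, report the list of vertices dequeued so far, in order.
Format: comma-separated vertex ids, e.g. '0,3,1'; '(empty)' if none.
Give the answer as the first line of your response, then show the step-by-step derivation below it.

2,3,4,6,5

step 1: dequeue 2; queue=[3,4,6]; order=2
step 2: dequeue 3; queue=[4,6,5]; order=2,3
step 3: dequeue 4; queue=[6,5,0]; order=2,3,4
step 4: dequeue 6; queue=[5,0]; order=2,3,4,6
step 5: dequeue 5; queue=[0,1]; order=2,3,4,6,5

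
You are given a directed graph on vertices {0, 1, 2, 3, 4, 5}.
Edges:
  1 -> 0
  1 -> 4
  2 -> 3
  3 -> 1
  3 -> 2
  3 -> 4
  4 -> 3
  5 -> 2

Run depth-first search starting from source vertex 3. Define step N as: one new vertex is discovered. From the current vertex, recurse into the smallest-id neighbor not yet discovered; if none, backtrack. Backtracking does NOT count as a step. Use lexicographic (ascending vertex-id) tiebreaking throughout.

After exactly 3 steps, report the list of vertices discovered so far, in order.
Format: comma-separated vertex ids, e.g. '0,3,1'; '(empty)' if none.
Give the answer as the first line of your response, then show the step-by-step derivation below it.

3,1,0

step 1: discover 3; path=3; order=3
step 2: discover 1; path=3>1; order=3,1
step 3: discover 0; path=3>1>0; order=3,1,0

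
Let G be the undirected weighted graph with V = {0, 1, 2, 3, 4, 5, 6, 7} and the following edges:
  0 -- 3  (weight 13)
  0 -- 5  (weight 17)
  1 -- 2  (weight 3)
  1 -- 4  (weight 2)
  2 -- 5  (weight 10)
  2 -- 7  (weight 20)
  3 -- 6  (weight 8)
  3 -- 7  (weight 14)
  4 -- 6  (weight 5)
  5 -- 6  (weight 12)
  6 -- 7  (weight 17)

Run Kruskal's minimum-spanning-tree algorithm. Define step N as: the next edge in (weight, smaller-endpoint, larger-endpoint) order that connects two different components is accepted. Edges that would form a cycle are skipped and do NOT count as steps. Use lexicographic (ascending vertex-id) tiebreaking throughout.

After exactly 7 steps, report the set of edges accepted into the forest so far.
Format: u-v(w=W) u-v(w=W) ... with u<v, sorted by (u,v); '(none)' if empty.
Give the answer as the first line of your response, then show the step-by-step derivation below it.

0-3(w=13) 1-2(w=3) 1-4(w=2) 2-5(w=10) 3-6(w=8) 3-7(w=14) 4-6(w=5)

step 1: add edge 1-4 (w=2); MST = {1-4(w=2)}
step 2: add edge 1-2 (w=3); MST = {1-2(w=3) 1-4(w=2)}
step 3: add edge 4-6 (w=5); MST = {1-2(w=3) 1-4(w=2) 4-6(w=5)}
step 4: add edge 3-6 (w=8); MST = {1-2(w=3) 1-4(w=2) 3-6(w=8) 4-6(w=5)}
step 5: add edge 2-5 (w=10); MST = {1-2(w=3) 1-4(w=2) 2-5(w=10) 3-6(w=8) 4-6(w=5)}
step 6: add edge 0-3 (w=13); MST = {0-3(w=13) 1-2(w=3) 1-4(w=2) 2-5(w=10) 3-6(w=8) 4-6(w=5)}
step 7: add edge 3-7 (w=14); MST = {0-3(w=13) 1-2(w=3) 1-4(w=2) 2-5(w=10) 3-6(w=8) 3-7(w=14) 4-6(w=5)}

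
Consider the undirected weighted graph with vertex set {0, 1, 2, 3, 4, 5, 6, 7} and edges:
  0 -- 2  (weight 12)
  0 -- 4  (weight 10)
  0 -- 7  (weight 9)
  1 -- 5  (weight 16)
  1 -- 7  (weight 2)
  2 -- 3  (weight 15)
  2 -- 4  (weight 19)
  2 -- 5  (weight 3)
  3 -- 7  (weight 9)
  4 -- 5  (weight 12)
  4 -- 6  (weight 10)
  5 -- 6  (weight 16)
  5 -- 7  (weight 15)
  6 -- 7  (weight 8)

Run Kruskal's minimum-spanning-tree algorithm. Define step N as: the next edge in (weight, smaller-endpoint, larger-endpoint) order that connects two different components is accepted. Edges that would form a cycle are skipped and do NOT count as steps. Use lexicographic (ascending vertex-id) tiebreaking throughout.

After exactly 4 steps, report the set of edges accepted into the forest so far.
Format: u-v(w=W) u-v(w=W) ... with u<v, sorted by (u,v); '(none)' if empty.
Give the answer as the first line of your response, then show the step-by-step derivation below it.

0-7(w=9) 1-7(w=2) 2-5(w=3) 6-7(w=8)

step 1: add edge 1-7 (w=2); MST = {1-7(w=2)}
step 2: add edge 2-5 (w=3); MST = {1-7(w=2) 2-5(w=3)}
step 3: add edge 6-7 (w=8); MST = {1-7(w=2) 2-5(w=3) 6-7(w=8)}
step 4: add edge 0-7 (w=9); MST = {0-7(w=9) 1-7(w=2) 2-5(w=3) 6-7(w=8)}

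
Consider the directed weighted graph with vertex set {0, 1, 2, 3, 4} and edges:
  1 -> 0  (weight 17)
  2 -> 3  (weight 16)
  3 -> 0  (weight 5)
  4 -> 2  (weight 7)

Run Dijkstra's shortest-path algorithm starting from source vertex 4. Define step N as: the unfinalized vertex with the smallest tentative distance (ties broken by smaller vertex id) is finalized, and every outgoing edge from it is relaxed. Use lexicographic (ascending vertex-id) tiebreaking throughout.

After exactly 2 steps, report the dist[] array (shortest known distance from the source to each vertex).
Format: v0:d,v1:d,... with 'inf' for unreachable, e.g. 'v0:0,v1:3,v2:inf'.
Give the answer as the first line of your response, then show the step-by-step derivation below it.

v0:inf,v1:inf,v2:7,v3:23,v4:0

step 1: dist = v0:inf,v1:inf,v2:7,v3:inf,v4:0
step 2: dist = v0:inf,v1:inf,v2:7,v3:23,v4:0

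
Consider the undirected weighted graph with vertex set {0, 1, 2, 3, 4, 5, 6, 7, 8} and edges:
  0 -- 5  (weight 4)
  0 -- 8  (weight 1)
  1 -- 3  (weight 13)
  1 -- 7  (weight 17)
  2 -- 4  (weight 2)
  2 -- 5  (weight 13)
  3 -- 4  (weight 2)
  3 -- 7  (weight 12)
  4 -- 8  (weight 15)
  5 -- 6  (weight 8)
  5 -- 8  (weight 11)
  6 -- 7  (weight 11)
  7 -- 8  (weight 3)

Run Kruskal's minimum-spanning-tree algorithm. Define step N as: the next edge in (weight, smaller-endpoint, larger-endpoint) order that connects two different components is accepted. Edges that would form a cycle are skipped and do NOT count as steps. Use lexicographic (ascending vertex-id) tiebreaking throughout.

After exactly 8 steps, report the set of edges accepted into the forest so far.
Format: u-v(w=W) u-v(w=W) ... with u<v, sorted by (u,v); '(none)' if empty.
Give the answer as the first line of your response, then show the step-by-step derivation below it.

0-5(w=4) 0-8(w=1) 1-3(w=13) 2-4(w=2) 3-4(w=2) 3-7(w=12) 5-6(w=8) 7-8(w=3)

step 1: add edge 0-8 (w=1); MST = {0-8(w=1)}
step 2: add edge 2-4 (w=2); MST = {0-8(w=1) 2-4(w=2)}
step 3: add edge 3-4 (w=2); MST = {0-8(w=1) 2-4(w=2) 3-4(w=2)}
step 4: add edge 7-8 (w=3); MST = {0-8(w=1) 2-4(w=2) 3-4(w=2) 7-8(w=3)}
step 5: add edge 0-5 (w=4); MST = {0-5(w=4) 0-8(w=1) 2-4(w=2) 3-4(w=2) 7-8(w=3)}
step 6: add edge 5-6 (w=8); MST = {0-5(w=4) 0-8(w=1) 2-4(w=2) 3-4(w=2) 5-6(w=8) 7-8(w=3)}
step 7: add edge 3-7 (w=12); MST = {0-5(w=4) 0-8(w=1) 2-4(w=2) 3-4(w=2) 3-7(w=12) 5-6(w=8) 7-8(w=3)}
step 8: add edge 1-3 (w=13); MST = {0-5(w=4) 0-8(w=1) 1-3(w=13) 2-4(w=2) 3-4(w=2) 3-7(w=12) 5-6(w=8) 7-8(w=3)}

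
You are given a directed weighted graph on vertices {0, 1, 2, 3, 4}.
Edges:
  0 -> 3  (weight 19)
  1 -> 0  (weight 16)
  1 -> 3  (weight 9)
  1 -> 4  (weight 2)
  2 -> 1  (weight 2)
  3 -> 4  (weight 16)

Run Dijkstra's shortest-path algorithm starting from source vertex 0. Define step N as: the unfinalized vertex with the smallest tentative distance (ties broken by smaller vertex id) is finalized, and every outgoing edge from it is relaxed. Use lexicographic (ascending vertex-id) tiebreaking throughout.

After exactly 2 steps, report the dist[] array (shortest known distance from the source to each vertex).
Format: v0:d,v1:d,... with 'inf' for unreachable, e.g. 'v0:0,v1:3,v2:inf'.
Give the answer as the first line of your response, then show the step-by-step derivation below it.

v0:0,v1:inf,v2:inf,v3:19,v4:35

step 1: dist = v0:0,v1:inf,v2:inf,v3:19,v4:inf
step 2: dist = v0:0,v1:inf,v2:inf,v3:19,v4:35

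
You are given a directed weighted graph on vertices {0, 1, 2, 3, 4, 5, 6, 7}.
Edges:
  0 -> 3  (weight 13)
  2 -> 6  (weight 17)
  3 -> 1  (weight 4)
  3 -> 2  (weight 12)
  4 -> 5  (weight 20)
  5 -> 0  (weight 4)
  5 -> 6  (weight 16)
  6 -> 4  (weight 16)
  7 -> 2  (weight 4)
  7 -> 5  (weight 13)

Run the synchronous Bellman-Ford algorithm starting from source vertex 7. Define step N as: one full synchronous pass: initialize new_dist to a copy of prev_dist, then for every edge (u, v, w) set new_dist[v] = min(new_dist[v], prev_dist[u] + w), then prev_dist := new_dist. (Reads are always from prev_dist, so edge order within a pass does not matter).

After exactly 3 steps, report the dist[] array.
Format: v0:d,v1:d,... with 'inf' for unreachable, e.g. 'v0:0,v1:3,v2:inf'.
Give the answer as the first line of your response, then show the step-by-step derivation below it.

v0:17,v1:inf,v2:4,v3:30,v4:37,v5:13,v6:21,v7:0

step 1: dist = v0:inf,v1:inf,v2:4,v3:inf,v4:inf,v5:13,v6:inf,v7:0
step 2: dist = v0:17,v1:inf,v2:4,v3:inf,v4:inf,v5:13,v6:21,v7:0
step 3: dist = v0:17,v1:inf,v2:4,v3:30,v4:37,v5:13,v6:21,v7:0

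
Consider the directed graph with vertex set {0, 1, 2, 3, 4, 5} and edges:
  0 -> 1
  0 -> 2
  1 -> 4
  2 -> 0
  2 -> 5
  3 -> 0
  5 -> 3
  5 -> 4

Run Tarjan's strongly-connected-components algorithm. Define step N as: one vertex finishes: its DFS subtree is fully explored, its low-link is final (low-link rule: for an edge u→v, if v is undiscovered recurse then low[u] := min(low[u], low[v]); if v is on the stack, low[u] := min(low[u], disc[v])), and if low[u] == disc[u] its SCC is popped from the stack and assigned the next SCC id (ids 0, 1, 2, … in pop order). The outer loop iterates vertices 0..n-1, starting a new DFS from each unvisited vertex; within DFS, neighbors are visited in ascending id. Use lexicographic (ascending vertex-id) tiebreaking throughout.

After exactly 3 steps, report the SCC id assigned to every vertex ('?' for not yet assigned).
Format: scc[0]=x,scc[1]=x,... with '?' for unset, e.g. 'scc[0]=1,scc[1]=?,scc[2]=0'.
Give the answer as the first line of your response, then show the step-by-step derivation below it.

scc[0]=?,scc[1]=1,scc[2]=?,scc[3]=?,scc[4]=0,scc[5]=?

step 1: low=(low[0]=0,low[1]=1,low[2]=?,low[3]=?,low[4]=2,low[5]=?); scc=(scc[0]=?,scc[1]=?,scc[2]=?,scc[3]=?,scc[4]=0,scc[5]=?)
step 2: low=(low[0]=0,low[1]=1,low[2]=?,low[3]=?,low[4]=2,low[5]=?); scc=(scc[0]=?,scc[1]=1,scc[2]=?,scc[3]=?,scc[4]=0,scc[5]=?)
step 3: low=(low[0]=0,low[1]=1,low[2]=0,low[3]=0,low[4]=2,low[5]=4); scc=(scc[0]=?,scc[1]=1,scc[2]=?,scc[3]=?,scc[4]=0,scc[5]=?)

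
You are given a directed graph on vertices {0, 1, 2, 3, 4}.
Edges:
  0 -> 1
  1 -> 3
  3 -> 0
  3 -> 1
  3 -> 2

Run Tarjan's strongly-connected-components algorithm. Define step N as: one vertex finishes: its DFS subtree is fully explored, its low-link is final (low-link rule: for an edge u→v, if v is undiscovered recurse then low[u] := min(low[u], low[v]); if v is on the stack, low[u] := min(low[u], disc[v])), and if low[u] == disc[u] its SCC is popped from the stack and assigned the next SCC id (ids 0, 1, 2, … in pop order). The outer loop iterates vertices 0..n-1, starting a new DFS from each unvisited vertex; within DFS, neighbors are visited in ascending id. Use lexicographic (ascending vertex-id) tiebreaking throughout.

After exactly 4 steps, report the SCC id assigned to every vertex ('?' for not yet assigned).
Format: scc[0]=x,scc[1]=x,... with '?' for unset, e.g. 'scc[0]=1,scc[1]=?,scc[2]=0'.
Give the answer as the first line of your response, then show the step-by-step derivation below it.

scc[0]=1,scc[1]=1,scc[2]=0,scc[3]=1,scc[4]=?

step 1: low=(low[0]=0,low[1]=1,low[2]=3,low[3]=0,low[4]=?); scc=(scc[0]=?,scc[1]=?,scc[2]=0,scc[3]=?,scc[4]=?)
step 2: low=(low[0]=0,low[1]=1,low[2]=3,low[3]=0,low[4]=?); scc=(scc[0]=?,scc[1]=?,scc[2]=0,scc[3]=?,scc[4]=?)
step 3: low=(low[0]=0,low[1]=0,low[2]=3,low[3]=0,low[4]=?); scc=(scc[0]=?,scc[1]=?,scc[2]=0,scc[3]=?,scc[4]=?)
step 4: low=(low[0]=0,low[1]=0,low[2]=3,low[3]=0,low[4]=?); scc=(scc[0]=1,scc[1]=1,scc[2]=0,scc[3]=1,scc[4]=?)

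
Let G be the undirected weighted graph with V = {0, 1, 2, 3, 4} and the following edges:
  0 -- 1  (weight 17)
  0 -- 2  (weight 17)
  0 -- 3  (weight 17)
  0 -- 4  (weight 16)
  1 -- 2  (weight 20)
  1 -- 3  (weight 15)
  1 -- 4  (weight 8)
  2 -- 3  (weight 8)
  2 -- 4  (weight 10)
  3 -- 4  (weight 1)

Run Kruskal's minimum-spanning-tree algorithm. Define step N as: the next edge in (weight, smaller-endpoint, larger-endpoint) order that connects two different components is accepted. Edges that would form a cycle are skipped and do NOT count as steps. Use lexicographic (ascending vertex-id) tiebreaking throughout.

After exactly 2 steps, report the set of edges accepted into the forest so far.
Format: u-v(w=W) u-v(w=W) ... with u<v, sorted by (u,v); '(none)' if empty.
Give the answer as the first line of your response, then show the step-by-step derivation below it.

1-4(w=8) 3-4(w=1)

step 1: add edge 3-4 (w=1); MST = {3-4(w=1)}
step 2: add edge 1-4 (w=8); MST = {1-4(w=8) 3-4(w=1)}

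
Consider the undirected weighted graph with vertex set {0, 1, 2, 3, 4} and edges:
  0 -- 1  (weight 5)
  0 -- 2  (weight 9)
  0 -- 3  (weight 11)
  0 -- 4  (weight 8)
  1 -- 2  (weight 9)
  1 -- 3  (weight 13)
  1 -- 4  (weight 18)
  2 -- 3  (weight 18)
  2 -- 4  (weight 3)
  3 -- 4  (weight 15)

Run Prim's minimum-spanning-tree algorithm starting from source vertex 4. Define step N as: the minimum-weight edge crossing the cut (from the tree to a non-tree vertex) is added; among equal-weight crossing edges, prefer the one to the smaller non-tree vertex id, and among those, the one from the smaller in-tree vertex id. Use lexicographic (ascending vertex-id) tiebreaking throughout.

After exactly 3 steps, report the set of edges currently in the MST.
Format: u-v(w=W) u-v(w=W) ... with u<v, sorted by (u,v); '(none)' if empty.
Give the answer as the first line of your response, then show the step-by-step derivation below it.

0-1(w=5) 0-4(w=8) 2-4(w=3)

step 1: add edge 2-4 (w=3); MST = {2-4(w=3)}
step 2: add edge 0-4 (w=8); MST = {0-4(w=8) 2-4(w=3)}
step 3: add edge 0-1 (w=5); MST = {0-1(w=5) 0-4(w=8) 2-4(w=3)}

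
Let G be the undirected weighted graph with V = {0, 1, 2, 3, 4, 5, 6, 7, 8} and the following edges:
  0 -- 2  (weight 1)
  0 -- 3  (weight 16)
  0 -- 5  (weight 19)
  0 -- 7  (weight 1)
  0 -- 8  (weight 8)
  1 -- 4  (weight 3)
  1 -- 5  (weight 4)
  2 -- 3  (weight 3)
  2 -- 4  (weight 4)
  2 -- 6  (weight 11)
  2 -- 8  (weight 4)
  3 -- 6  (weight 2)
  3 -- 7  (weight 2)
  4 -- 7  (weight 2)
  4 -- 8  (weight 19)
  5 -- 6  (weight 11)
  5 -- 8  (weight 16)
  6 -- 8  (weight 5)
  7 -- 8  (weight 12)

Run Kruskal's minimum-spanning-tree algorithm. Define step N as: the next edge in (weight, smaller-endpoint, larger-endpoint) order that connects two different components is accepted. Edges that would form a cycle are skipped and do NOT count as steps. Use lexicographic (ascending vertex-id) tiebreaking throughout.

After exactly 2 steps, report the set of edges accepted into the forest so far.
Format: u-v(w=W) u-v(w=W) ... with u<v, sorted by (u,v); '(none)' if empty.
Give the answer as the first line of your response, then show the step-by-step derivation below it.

0-2(w=1) 0-7(w=1)

step 1: add edge 0-2 (w=1); MST = {0-2(w=1)}
step 2: add edge 0-7 (w=1); MST = {0-2(w=1) 0-7(w=1)}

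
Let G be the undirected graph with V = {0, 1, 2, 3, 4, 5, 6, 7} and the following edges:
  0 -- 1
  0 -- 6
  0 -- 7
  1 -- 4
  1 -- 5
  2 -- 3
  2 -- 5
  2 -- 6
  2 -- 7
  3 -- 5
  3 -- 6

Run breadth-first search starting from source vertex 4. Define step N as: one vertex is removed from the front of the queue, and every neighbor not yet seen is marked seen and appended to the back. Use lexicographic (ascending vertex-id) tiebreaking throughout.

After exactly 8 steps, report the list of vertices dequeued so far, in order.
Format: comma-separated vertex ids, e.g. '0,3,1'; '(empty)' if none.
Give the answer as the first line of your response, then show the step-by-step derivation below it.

4,1,0,5,6,7,2,3

step 1: dequeue 4; queue=[1]; order=4
step 2: dequeue 1; queue=[0,5]; order=4,1
step 3: dequeue 0; queue=[5,6,7]; order=4,1,0
step 4: dequeue 5; queue=[6,7,2,3]; order=4,1,0,5
step 5: dequeue 6; queue=[7,2,3]; order=4,1,0,5,6
step 6: dequeue 7; queue=[2,3]; order=4,1,0,5,6,7
step 7: dequeue 2; queue=[3]; order=4,1,0,5,6,7,2
step 8: dequeue 3; queue=[(empty)]; order=4,1,0,5,6,7,2,3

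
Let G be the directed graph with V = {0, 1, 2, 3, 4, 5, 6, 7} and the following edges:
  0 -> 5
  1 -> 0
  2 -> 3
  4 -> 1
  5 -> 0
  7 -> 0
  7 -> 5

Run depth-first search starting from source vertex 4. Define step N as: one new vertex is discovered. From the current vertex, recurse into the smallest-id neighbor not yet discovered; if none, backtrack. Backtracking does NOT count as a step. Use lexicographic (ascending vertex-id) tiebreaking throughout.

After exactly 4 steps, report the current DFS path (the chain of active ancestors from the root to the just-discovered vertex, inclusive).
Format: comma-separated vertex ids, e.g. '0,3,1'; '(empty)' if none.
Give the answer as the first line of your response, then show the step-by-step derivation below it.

4,1,0,5

step 1: discover 4; path=4; order=4
step 2: discover 1; path=4>1; order=4,1
step 3: discover 0; path=4>1>0; order=4,1,0
step 4: discover 5; path=4>1>0>5; order=4,1,0,5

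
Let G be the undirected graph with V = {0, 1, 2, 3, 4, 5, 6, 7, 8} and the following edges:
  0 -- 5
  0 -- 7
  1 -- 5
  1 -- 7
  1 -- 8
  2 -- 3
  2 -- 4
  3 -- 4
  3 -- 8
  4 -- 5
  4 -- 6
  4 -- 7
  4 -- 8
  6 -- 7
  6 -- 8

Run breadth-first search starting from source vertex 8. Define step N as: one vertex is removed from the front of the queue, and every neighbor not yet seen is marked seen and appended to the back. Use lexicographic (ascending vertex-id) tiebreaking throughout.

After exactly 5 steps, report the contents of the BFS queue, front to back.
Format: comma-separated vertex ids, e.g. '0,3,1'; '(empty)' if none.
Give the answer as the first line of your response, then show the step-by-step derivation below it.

5,7,2

step 1: dequeue 8; queue=[1,3,4,6]; order=8
step 2: dequeue 1; queue=[3,4,6,5,7]; order=8,1
step 3: dequeue 3; queue=[4,6,5,7,2]; order=8,1,3
step 4: dequeue 4; queue=[6,5,7,2]; order=8,1,3,4
step 5: dequeue 6; queue=[5,7,2]; order=8,1,3,4,6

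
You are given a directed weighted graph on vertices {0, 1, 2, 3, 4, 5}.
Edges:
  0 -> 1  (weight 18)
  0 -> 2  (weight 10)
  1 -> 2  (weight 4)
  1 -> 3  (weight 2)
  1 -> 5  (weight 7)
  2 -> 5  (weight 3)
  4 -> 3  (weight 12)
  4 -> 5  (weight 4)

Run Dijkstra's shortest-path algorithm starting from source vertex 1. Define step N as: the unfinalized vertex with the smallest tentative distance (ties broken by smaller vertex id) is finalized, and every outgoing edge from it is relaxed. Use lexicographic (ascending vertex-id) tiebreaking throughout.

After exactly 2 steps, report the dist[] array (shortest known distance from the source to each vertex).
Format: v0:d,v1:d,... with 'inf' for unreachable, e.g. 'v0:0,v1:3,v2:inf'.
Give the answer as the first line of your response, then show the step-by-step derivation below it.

v0:inf,v1:0,v2:4,v3:2,v4:inf,v5:7

step 1: dist = v0:inf,v1:0,v2:4,v3:2,v4:inf,v5:7
step 2: dist = v0:inf,v1:0,v2:4,v3:2,v4:inf,v5:7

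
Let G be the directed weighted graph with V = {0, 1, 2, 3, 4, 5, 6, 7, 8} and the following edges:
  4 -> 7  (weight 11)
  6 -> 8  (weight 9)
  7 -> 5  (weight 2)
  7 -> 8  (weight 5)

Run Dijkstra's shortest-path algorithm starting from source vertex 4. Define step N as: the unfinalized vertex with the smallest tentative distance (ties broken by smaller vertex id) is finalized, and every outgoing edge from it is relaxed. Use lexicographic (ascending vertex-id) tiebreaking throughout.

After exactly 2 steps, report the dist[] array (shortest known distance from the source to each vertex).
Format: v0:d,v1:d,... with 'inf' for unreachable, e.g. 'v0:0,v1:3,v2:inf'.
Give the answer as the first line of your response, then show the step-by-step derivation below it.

v0:inf,v1:inf,v2:inf,v3:inf,v4:0,v5:13,v6:inf,v7:11,v8:16

step 1: dist = v0:inf,v1:inf,v2:inf,v3:inf,v4:0,v5:inf,v6:inf,v7:11,v8:inf
step 2: dist = v0:inf,v1:inf,v2:inf,v3:inf,v4:0,v5:13,v6:inf,v7:11,v8:16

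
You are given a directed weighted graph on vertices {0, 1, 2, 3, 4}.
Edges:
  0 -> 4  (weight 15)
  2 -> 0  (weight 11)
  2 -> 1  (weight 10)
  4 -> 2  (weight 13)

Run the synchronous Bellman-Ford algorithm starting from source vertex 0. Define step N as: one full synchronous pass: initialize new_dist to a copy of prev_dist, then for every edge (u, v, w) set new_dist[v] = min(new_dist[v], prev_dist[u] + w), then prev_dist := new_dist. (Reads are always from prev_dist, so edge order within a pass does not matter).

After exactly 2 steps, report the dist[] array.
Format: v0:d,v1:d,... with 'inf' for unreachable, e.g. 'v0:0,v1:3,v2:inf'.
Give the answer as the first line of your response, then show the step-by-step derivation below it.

v0:0,v1:inf,v2:28,v3:inf,v4:15

step 1: dist = v0:0,v1:inf,v2:inf,v3:inf,v4:15
step 2: dist = v0:0,v1:inf,v2:28,v3:inf,v4:15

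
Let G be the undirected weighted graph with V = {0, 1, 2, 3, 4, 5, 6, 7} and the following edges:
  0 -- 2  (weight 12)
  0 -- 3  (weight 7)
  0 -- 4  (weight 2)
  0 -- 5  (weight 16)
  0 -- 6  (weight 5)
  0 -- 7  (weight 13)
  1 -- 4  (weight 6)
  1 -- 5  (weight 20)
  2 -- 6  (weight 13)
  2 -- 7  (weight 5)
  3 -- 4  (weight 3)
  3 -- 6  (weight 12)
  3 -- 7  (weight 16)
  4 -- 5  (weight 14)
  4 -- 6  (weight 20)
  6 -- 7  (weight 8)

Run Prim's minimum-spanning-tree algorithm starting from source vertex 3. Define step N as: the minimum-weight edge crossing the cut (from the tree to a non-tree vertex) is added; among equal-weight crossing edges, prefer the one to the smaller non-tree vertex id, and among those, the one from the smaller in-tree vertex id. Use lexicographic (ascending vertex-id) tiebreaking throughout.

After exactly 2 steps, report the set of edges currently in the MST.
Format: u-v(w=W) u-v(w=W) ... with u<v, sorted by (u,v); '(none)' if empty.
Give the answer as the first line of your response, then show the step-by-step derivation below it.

0-4(w=2) 3-4(w=3)

step 1: add edge 3-4 (w=3); MST = {3-4(w=3)}
step 2: add edge 0-4 (w=2); MST = {0-4(w=2) 3-4(w=3)}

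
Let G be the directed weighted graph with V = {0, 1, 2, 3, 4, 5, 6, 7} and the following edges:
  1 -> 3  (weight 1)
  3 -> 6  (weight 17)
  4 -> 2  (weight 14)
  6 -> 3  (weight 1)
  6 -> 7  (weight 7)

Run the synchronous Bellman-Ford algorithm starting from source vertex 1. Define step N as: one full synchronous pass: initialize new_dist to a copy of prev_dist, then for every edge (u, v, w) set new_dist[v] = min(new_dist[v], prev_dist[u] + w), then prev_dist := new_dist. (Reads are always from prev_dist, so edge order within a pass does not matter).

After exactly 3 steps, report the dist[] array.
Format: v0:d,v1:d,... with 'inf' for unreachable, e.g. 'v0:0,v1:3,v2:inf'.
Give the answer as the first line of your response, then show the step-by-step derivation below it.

v0:inf,v1:0,v2:inf,v3:1,v4:inf,v5:inf,v6:18,v7:25

step 1: dist = v0:inf,v1:0,v2:inf,v3:1,v4:inf,v5:inf,v6:inf,v7:inf
step 2: dist = v0:inf,v1:0,v2:inf,v3:1,v4:inf,v5:inf,v6:18,v7:inf
step 3: dist = v0:inf,v1:0,v2:inf,v3:1,v4:inf,v5:inf,v6:18,v7:25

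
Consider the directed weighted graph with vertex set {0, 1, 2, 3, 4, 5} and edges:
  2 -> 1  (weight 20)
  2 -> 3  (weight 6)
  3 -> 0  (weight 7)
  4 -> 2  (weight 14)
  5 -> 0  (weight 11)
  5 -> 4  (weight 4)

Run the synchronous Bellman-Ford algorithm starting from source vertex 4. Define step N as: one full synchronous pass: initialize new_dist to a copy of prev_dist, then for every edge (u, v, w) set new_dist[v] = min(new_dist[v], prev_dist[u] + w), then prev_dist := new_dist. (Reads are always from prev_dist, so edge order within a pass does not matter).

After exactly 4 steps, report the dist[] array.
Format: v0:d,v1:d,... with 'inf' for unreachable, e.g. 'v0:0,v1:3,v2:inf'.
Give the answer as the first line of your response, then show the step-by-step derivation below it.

v0:27,v1:34,v2:14,v3:20,v4:0,v5:inf

step 1: dist = v0:inf,v1:inf,v2:14,v3:inf,v4:0,v5:inf
step 2: dist = v0:inf,v1:34,v2:14,v3:20,v4:0,v5:inf
step 3: dist = v0:27,v1:34,v2:14,v3:20,v4:0,v5:inf
step 4: dist = v0:27,v1:34,v2:14,v3:20,v4:0,v5:inf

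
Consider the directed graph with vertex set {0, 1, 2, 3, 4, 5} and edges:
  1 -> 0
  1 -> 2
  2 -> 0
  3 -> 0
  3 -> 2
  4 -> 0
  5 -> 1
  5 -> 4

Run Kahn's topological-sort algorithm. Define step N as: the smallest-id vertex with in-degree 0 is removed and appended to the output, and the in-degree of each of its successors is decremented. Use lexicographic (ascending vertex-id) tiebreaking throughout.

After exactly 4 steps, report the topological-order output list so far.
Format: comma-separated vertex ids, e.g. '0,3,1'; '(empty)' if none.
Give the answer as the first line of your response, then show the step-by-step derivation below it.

3,5,1,2

step 1: output 3; order=[3]; indeg=(3,1,1,0,1,0)
step 2: output 5; order=[3,5]; indeg=(3,0,1,0,0,0)
step 3: output 1; order=[3,5,1]; indeg=(2,0,0,0,0,0)
step 4: output 2; order=[3,5,1,2]; indeg=(1,0,0,0,0,0)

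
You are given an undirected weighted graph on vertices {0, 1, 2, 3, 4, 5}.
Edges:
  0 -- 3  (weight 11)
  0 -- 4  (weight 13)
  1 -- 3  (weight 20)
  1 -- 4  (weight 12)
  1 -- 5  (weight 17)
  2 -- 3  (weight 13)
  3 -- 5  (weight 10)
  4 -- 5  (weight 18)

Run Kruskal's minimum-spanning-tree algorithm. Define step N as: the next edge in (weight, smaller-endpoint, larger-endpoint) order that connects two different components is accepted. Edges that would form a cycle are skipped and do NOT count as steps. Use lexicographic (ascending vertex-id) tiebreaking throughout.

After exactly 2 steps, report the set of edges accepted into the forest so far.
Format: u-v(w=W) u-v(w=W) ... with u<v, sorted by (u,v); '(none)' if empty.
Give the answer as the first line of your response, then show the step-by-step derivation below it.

0-3(w=11) 3-5(w=10)

step 1: add edge 3-5 (w=10); MST = {3-5(w=10)}
step 2: add edge 0-3 (w=11); MST = {0-3(w=11) 3-5(w=10)}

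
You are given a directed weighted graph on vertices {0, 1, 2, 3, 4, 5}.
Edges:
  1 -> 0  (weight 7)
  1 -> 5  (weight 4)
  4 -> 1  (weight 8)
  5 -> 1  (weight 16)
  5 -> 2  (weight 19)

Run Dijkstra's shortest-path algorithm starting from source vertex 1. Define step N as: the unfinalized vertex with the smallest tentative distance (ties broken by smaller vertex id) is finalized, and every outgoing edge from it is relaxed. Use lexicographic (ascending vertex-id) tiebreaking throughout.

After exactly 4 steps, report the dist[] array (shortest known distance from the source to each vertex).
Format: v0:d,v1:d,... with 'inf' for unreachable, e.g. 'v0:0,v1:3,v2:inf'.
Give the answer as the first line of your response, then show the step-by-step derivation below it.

v0:7,v1:0,v2:23,v3:inf,v4:inf,v5:4

step 1: dist = v0:7,v1:0,v2:inf,v3:inf,v4:inf,v5:4
step 2: dist = v0:7,v1:0,v2:23,v3:inf,v4:inf,v5:4
step 3: dist = v0:7,v1:0,v2:23,v3:inf,v4:inf,v5:4
step 4: dist = v0:7,v1:0,v2:23,v3:inf,v4:inf,v5:4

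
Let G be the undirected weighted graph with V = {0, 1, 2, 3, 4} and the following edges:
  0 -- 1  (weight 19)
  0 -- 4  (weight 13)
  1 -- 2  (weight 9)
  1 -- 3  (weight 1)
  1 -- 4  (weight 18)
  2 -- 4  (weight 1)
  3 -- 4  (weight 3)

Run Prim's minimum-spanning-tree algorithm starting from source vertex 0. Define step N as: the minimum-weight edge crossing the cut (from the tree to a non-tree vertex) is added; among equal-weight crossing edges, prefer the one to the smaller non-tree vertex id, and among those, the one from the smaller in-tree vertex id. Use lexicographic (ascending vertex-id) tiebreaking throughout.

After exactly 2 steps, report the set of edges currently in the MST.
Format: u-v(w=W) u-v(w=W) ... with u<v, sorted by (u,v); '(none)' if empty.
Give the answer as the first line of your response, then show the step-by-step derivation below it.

0-4(w=13) 2-4(w=1)

step 1: add edge 0-4 (w=13); MST = {0-4(w=13)}
step 2: add edge 2-4 (w=1); MST = {0-4(w=13) 2-4(w=1)}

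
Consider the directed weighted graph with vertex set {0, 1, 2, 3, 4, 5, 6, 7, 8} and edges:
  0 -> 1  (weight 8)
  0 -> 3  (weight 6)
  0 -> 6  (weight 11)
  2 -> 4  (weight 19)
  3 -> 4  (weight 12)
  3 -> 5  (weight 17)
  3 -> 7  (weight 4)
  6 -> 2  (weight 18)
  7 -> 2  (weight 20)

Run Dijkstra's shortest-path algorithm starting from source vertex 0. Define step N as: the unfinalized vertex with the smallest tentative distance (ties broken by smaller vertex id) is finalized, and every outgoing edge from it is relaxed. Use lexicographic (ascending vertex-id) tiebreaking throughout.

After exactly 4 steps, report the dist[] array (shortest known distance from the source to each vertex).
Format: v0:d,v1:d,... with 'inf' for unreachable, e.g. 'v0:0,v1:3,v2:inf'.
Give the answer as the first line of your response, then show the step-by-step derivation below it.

v0:0,v1:8,v2:30,v3:6,v4:18,v5:23,v6:11,v7:10,v8:inf

step 1: dist = v0:0,v1:8,v2:inf,v3:6,v4:inf,v5:inf,v6:11,v7:inf,v8:inf
step 2: dist = v0:0,v1:8,v2:inf,v3:6,v4:18,v5:23,v6:11,v7:10,v8:inf
step 3: dist = v0:0,v1:8,v2:inf,v3:6,v4:18,v5:23,v6:11,v7:10,v8:inf
step 4: dist = v0:0,v1:8,v2:30,v3:6,v4:18,v5:23,v6:11,v7:10,v8:inf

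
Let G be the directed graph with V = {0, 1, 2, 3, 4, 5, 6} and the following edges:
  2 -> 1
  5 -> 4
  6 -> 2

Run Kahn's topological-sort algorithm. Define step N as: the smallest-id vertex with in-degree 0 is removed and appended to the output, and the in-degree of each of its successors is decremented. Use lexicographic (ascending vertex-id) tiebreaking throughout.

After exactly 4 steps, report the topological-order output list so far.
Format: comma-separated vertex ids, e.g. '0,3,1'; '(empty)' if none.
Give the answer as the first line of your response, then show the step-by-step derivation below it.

0,3,5,4

step 1: output 0; order=[0]; indeg=(0,1,1,0,1,0,0)
step 2: output 3; order=[0,3]; indeg=(0,1,1,0,1,0,0)
step 3: output 5; order=[0,3,5]; indeg=(0,1,1,0,0,0,0)
step 4: output 4; order=[0,3,5,4]; indeg=(0,1,1,0,0,0,0)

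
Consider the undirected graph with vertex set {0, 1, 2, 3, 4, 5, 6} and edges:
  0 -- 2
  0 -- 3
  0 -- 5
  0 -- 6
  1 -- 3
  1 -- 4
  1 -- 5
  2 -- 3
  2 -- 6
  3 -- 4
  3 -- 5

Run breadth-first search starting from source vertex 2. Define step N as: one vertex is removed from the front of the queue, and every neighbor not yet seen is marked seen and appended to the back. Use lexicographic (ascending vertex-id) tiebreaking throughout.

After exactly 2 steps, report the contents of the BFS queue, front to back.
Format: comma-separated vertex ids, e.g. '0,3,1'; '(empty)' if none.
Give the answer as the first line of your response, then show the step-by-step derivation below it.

3,6,5

step 1: dequeue 2; queue=[0,3,6]; order=2
step 2: dequeue 0; queue=[3,6,5]; order=2,0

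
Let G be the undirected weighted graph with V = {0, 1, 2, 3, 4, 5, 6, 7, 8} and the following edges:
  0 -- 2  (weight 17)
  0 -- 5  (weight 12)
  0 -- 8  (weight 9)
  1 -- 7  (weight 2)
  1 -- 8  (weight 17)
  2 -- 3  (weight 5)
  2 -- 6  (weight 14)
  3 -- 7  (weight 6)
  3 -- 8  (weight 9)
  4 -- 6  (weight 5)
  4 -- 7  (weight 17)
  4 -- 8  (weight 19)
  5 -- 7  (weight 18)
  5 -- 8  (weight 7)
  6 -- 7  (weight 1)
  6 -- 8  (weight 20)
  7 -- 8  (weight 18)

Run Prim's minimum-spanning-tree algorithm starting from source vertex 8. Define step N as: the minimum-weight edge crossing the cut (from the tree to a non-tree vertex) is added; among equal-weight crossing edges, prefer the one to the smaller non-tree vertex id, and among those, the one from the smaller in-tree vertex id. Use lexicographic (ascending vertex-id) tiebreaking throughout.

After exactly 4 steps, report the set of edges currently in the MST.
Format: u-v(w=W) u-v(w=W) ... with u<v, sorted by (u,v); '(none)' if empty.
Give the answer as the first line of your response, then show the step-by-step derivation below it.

0-8(w=9) 2-3(w=5) 3-8(w=9) 5-8(w=7)

step 1: add edge 5-8 (w=7); MST = {5-8(w=7)}
step 2: add edge 0-8 (w=9); MST = {0-8(w=9) 5-8(w=7)}
step 3: add edge 3-8 (w=9); MST = {0-8(w=9) 3-8(w=9) 5-8(w=7)}
step 4: add edge 2-3 (w=5); MST = {0-8(w=9) 2-3(w=5) 3-8(w=9) 5-8(w=7)}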